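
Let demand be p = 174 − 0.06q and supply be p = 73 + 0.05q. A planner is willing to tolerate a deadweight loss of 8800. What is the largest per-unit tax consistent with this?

Competitive equilibrium: 174 − 0.06q = 73 + 0.05q → q* = 918.1818, p* = 118.9091.
A tax t gives Δq = t/0.11 and wedge t, so DWL = t²/0.22.
t²/0.22 = 8800 → t² = 1936 → t = 44.

44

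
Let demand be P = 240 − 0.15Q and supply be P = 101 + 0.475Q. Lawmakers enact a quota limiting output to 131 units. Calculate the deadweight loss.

Competitive equilibrium: 240 − 0.15Q = 101 + 0.475Q → Q* = 222.4, P* = 206.64.
At Q = 131: demand price = 240 − 0.15·131 = 220.35; supply price = 101 + 0.475·131 = 163.225.
ΔQ = 222.4 − 131 = 91.4; wedge = 220.35 − 163.225 = 57.125.
DWL = ½ × 91.4 × 57.125 = 2610.61.

2610.61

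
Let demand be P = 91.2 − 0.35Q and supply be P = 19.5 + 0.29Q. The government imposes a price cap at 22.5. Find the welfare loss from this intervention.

Competitive equilibrium: 91.2 − 0.35Q = 19.5 + 0.29Q → Q* = 112.0313, P* = 51.9891.
At the ceiling P = 22.5, quantity supplied = (22.5 − 19.5)/0.29 = 10.3448.
Willingness to pay at Q' = 10.3448: 91.2 − 0.35·10.3448 = 87.5793.
ΔQ = 112.0313 − 10.3448 = 101.6865; wedge = 87.5793 − 22.5 = 65.0793.
Welfare loss = ½ × 101.6865 × 65.0793 = 3308.84.

3308.84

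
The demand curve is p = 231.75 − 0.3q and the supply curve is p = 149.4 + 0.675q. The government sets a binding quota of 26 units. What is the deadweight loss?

1666.15

Competitive equilibrium: 231.75 − 0.3q = 149.4 + 0.675q → q* = 84.4615, p* = 206.4115.
At q = 26: demand price = 231.75 − 0.3·26 = 223.95; supply price = 149.4 + 0.675·26 = 166.95.
Δq = 84.4615 − 26 = 58.4615; wedge = 223.95 − 166.95 = 57.
Welfare loss = ½ × 58.4615 × 57 = 1666.15.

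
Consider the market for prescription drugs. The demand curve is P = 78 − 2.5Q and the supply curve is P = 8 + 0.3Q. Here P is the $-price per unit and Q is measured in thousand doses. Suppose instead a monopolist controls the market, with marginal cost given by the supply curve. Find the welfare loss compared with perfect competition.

Competitive equilibrium: 78 − 2.5Q = 8 + 0.3Q → Q* = 25, P* = 15.5.
Marginal revenue: MR = 78 − 5Q. Set MR = MC: 78 − 5Q = 8 + 0.3Q → Q_m = 13.2075.
Price P_m = 78 − 2.5·13.2075 = 44.9813; MC(Q_m) = 8 + 0.3·13.2075 = 11.9623.
Competitive Q* = 25, so ΔQ = 11.7925; wedge = 44.9813 − 11.9623 = 33.019.
Deadweight loss = ½ × 11.7925 × 33.019 = $194.69 thousand.

$194.69 thousand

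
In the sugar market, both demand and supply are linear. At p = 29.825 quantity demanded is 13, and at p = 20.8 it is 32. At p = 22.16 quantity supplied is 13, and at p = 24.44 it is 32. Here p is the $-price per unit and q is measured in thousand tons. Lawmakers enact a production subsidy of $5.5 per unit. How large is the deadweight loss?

$25.42 thousand

Demand slope = (20.8 − 29.825)/(32 − 13) = −0.475, so p = 36 − 0.475q.
Supply slope = (24.44 − 22.16)/(32 − 13) = 0.12, so p = 20.6 + 0.12q.
Competitive equilibrium: 36 − 0.475q = 20.6 + 0.12q → q* = 25.8824, p* = 23.7059.
The subsidy lowers effective supply by 5.5: p = 15.1 + 0.12q.
New quantity: 36 − 0.475q = 15.1 + 0.12q → q' = 35.1261.
Overproduction Δq = 35.1261 − 25.8824 = 9.2437; wedge = subsidy = 5.5.
Deadweight loss = ½ × 9.2437 × 5.5 = $25.42 thousand.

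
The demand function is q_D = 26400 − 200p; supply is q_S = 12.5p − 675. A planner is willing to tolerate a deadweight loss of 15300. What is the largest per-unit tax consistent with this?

51

In inverse form: demand p = 132 − 0.005q, supply p = 54 + 0.08q.
Competitive equilibrium: 132 − 0.005q = 54 + 0.08q → q* = 917.6471, p* = 127.4118.
A tax t gives Δq = t/0.085 and wedge t, so DWL = t²/0.17.
t²/0.17 = 15300 → t² = 2601 → t = 51.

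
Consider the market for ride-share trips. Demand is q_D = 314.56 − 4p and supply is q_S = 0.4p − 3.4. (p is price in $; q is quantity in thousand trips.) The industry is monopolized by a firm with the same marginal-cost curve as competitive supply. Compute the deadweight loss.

In inverse form: demand p = 78.64 − 0.25q, supply p = 8.5 + 2.5q.
Competitive equilibrium: 78.64 − 0.25q = 8.5 + 2.5q → q* = 25.5055, p* = 72.2636.
Marginal revenue: MR = 78.64 − 0.5q. Set MR = MC: 78.64 − 0.5q = 8.5 + 2.5q → q_m = 23.38.
Price p_m = 78.64 − 0.25·23.38 = 72.795; MC(q_m) = 8.5 + 2.5·23.38 = 66.95.
Competitive q* = 25.5055, so Δq = 2.1255; wedge = 72.795 − 66.95 = 5.845.
DWL = ½ × 2.1255 × 5.845 = $6.21 thousand.

$6.21 thousand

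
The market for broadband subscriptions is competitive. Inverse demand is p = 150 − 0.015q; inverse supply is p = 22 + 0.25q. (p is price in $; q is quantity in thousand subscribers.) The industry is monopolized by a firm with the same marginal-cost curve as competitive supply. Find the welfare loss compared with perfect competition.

Competitive equilibrium: 150 − 0.015q = 22 + 0.25q → q* = 483.0189, p* = 142.7547.
Marginal revenue: MR = 150 − 0.03q. Set MR = MC: 150 − 0.03q = 22 + 0.25q → q_m = 457.1429.
Price p_m = 150 − 0.015·457.1429 = 143.1429; MC(q_m) = 22 + 0.25·457.1429 = 136.2857.
Competitive q* = 483.0189, so Δq = 25.876; wedge = 143.1429 − 136.2857 = 6.8572.
The triangle = ½ × 25.876 × 6.8572 = $88.72 thousand.

$88.72 thousand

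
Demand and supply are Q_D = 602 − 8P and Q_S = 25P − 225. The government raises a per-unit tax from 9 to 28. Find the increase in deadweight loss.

In inverse form: demand P = 75.25 − 0.125Q, supply P = 9 + 0.04Q.
Competitive equilibrium: 75.25 − 0.125Q = 9 + 0.04Q → Q* = 401.5152, P* = 25.0606.
For a per-unit tax t: ΔQ = t/0.165, so DWL = ½·t·(t/0.165) = t²/0.33.
At t = 9: DWL = 245.455. At t = 28: DWL = 2375.758.
Increase = 2375.758 − 245.455 = 2130.30.

2130.30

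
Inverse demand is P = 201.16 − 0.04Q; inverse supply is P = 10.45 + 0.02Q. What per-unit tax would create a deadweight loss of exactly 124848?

Competitive equilibrium: 201.16 − 0.04Q = 10.45 + 0.02Q → Q* = 3178.5, P* = 74.02.
A tax t gives ΔQ = t/0.06 and wedge t, so DWL = t²/0.12.
t²/0.12 = 124848 → t² = 14981.76 → t = 122.4.

122.4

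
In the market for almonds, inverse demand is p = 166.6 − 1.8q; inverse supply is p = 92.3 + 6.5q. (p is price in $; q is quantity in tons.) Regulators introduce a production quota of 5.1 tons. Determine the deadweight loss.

$61.57

Competitive equilibrium: 166.6 − 1.8q = 92.3 + 6.5q → q* = 8.9518, p* = 150.4867.
At q = 5.1: demand price = 166.6 − 1.8·5.1 = 157.42; supply price = 92.3 + 6.5·5.1 = 125.45.
Δq = 8.9518 − 5.1 = 3.8518; wedge = 157.42 − 125.45 = 31.97.
Deadweight loss = ½ × 3.8518 × 31.97 = $61.57.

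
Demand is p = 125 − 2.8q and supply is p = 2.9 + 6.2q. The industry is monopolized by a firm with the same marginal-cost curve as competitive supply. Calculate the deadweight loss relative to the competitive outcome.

46.63

Competitive equilibrium: 125 − 2.8q = 2.9 + 6.2q → q* = 13.5667, p* = 87.0133.
Marginal revenue: MR = 125 − 5.6q. Set MR = MC: 125 − 5.6q = 2.9 + 6.2q → q_m = 10.3475.
Price p_m = 125 − 2.8·10.3475 = 96.027; MC(q_m) = 2.9 + 6.2·10.3475 = 67.0545.
Competitive q* = 13.5667, so Δq = 3.2192; wedge = 96.027 − 67.0545 = 28.9725.
DWL = ½ × 3.2192 × 28.9725 = 46.63.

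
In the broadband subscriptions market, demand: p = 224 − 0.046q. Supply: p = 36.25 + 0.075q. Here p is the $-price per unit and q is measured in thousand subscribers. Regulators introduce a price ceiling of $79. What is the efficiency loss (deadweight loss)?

$58300.37 thousand

Competitive equilibrium: 224 − 0.046q = 36.25 + 0.075q → q* = 1551.6529, p* = 152.624.
At the ceiling p = 79, quantity supplied = (79 − 36.25)/0.075 = 570.
Willingness to pay at q' = 570: 224 − 0.046·570 = 197.78.
Δq = 1551.6529 − 570 = 981.6529; wedge = 197.78 − 79 = 118.78.
The triangle = ½ × 981.6529 × 118.78 = $58300.37 thousand.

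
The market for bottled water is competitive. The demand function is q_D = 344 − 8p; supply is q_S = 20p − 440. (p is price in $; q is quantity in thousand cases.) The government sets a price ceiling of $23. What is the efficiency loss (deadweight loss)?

In inverse form: demand p = 43 − 0.125q, supply p = 22 + 0.05q.
Competitive equilibrium: 43 − 0.125q = 22 + 0.05q → q* = 120, p* = 28.
At the ceiling p = 23, quantity supplied = (23 − 22)/0.05 = 20.
Willingness to pay at q' = 20: 43 − 0.125·20 = 40.5.
Δq = 120 − 20 = 100; wedge = 40.5 − 23 = 17.5.
Deadweight loss = ½ × 100 × 17.5 = $875 thousand.

$875 thousand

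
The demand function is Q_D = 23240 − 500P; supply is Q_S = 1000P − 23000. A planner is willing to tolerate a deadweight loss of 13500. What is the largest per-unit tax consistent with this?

In inverse form: demand P = 46.48 − 0.002Q, supply P = 23 + 0.001Q.
Competitive equilibrium: 46.48 − 0.002Q = 23 + 0.001Q → Q* = 7826.6667, P* = 30.8267.
A tax t gives ΔQ = t/0.003 and wedge t, so DWL = t²/0.006.
t²/0.006 = 13500 → t² = 81 → t = 9.

9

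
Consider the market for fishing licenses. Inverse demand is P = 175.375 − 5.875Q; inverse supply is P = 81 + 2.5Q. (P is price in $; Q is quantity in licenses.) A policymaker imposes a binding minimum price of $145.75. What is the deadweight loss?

$162.33

Competitive equilibrium: 175.375 − 5.875Q = 81 + 2.5Q → Q* = 11.2687, P* = 109.1716.
At the floor P = 145.75, quantity demanded = (175.375 − 145.75)/5.875 = 5.0426.
Sellers' marginal cost at Q' = 5.0426: 81 + 2.5·5.0426 = 93.6065.
ΔQ = 11.2687 − 5.0426 = 6.2261; wedge = 145.75 − 93.6065 = 52.1435.
Deadweight loss = ½ × 6.2261 × 52.1435 = $162.33.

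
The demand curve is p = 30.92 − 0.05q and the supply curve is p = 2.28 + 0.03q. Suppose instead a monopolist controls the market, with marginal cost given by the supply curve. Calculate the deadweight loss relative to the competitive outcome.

Competitive equilibrium: 30.92 − 0.05q = 2.28 + 0.03q → q* = 358, p* = 13.02.
Marginal revenue: MR = 30.92 − 0.1q. Set MR = MC: 30.92 − 0.1q = 2.28 + 0.03q → q_m = 220.3077.
Price p_m = 30.92 − 0.05·220.3077 = 19.9046; MC(q_m) = 2.28 + 0.03·220.3077 = 8.8892.
Competitive q* = 358, so Δq = 137.6923; wedge = 19.9046 − 8.8892 = 11.0154.
Deadweight loss = ½ × 137.6923 × 11.0154 = 758.37.

758.37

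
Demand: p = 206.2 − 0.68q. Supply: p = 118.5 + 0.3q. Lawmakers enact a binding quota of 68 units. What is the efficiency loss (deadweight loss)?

Competitive equilibrium: 206.2 − 0.68q = 118.5 + 0.3q → q* = 89.4898, p* = 145.3469.
At q = 68: demand price = 206.2 − 0.68·68 = 159.96; supply price = 118.5 + 0.3·68 = 138.9.
Δq = 89.4898 − 68 = 21.4898; wedge = 159.96 − 138.9 = 21.06.
The triangle = ½ × 21.4898 × 21.06 = 226.29.

226.29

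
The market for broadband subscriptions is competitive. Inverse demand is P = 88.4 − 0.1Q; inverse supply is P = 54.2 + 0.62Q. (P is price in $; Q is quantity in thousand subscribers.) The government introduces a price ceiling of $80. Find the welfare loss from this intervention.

$12.48 thousand

Competitive equilibrium: 88.4 − 0.1Q = 54.2 + 0.62Q → Q* = 47.5, P* = 83.65.
At the ceiling P = 80, quantity supplied = (80 − 54.2)/0.62 = 41.6129.
Willingness to pay at Q' = 41.6129: 88.4 − 0.1·41.6129 = 84.2387.
ΔQ = 47.5 − 41.6129 = 5.8871; wedge = 84.2387 − 80 = 4.2387.
The triangle = ½ × 5.8871 × 4.2387 = $12.48 thousand.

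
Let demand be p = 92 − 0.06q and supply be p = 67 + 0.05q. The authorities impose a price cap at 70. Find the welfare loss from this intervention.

Competitive equilibrium: 92 − 0.06q = 67 + 0.05q → q* = 227.2727, p* = 78.3636.
At the ceiling p = 70, quantity supplied = (70 − 67)/0.05 = 60.
Willingness to pay at q' = 60: 92 − 0.06·60 = 88.4.
Δq = 227.2727 − 60 = 167.2727; wedge = 88.4 − 70 = 18.4.
Deadweight loss = ½ × 167.2727 × 18.4 = 1538.91.

1538.91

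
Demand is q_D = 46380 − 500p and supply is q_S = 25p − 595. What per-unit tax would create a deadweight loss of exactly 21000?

42

In inverse form: demand p = 92.76 − 0.002q, supply p = 23.8 + 0.04q.
Competitive equilibrium: 92.76 − 0.002q = 23.8 + 0.04q → q* = 1641.9048, p* = 89.4762.
A tax t gives Δq = t/0.042 and wedge t, so DWL = t²/0.084.
t²/0.084 = 21000 → t² = 1764 → t = 42.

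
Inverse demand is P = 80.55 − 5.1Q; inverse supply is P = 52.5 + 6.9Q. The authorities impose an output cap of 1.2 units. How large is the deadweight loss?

Competitive equilibrium: 80.55 − 5.1Q = 52.5 + 6.9Q → Q* = 2.3375, P* = 68.6288.
At Q = 1.2: demand price = 80.55 − 5.1·1.2 = 74.43; supply price = 52.5 + 6.9·1.2 = 60.78.
ΔQ = 2.3375 − 1.2 = 1.1375; wedge = 74.43 − 60.78 = 13.65.
DWL = ½ × 1.1375 × 13.65 = 7.76.

7.76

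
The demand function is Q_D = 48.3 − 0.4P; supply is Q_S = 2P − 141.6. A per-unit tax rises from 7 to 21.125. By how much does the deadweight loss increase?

In inverse form: demand P = 120.75 − 2.5Q, supply P = 70.8 + 0.5Q.
Competitive equilibrium: 120.75 − 2.5Q = 70.8 + 0.5Q → Q* = 16.65, P* = 79.125.
For a per-unit tax t: ΔQ = t/3, so DWL = ½·t·(t/3) = t²/6.
At t = 7: DWL = 8.167. At t = 21.125: DWL = 74.378.
Increase = 74.378 − 8.167 = 66.21.

66.21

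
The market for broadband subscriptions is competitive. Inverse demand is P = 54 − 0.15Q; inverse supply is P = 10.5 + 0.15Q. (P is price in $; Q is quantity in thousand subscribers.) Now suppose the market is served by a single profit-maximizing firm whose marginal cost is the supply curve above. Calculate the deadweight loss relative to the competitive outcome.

Competitive equilibrium: 54 − 0.15Q = 10.5 + 0.15Q → Q* = 145, P* = 32.25.
Marginal revenue: MR = 54 − 0.3Q. Set MR = MC: 54 − 0.3Q = 10.5 + 0.15Q → Q_m = 96.6667.
Price P_m = 54 − 0.15·96.6667 = 39.5; MC(Q_m) = 10.5 + 0.15·96.6667 = 25.
Competitive Q* = 145, so ΔQ = 48.3333; wedge = 39.5 − 25 = 14.5.
Welfare loss = ½ × 48.3333 × 14.5 = $350.42 thousand.

$350.42 thousand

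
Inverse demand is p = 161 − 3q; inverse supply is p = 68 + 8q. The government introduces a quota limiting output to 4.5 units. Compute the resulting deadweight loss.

Competitive equilibrium: 161 − 3q = 68 + 8q → q* = 8.4545, p* = 135.6364.
At q = 4.5: demand price = 161 − 3·4.5 = 147.5; supply price = 68 + 8·4.5 = 104.
Δq = 8.4545 − 4.5 = 3.9545; wedge = 147.5 − 104 = 43.5.
Welfare loss = ½ × 3.9545 × 43.5 = 86.01.

86.01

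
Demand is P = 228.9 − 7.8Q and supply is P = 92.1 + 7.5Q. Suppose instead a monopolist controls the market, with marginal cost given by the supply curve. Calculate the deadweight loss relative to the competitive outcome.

69.73

Competitive equilibrium: 228.9 − 7.8Q = 92.1 + 7.5Q → Q* = 8.9412, P* = 159.1588.
Marginal revenue: MR = 228.9 − 15.6Q. Set MR = MC: 228.9 − 15.6Q = 92.1 + 7.5Q → Q_m = 5.9221.
Price P_m = 228.9 − 7.8·5.9221 = 182.7076; MC(Q_m) = 92.1 + 7.5·5.9221 = 136.5158.
Competitive Q* = 8.9412, so ΔQ = 3.0191; wedge = 182.7076 − 136.5158 = 46.1918.
Deadweight loss = ½ × 3.0191 × 46.1918 = 69.73.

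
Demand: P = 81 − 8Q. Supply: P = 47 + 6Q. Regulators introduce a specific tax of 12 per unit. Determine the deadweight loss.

5.14

Competitive equilibrium: 81 − 8Q = 47 + 6Q → Q* = 2.4286, P* = 61.5714.
With the tax, the buyer price exceeds the seller price by 12: (81 − 8Q) − (47 + 6Q) = 12 → Q' = 1.5714.
ΔQ = 2.4286 − 1.5714 = 0.8572; the wedge equals the tax, 12.
The triangle = ½ × 0.8572 × 12 = 5.14.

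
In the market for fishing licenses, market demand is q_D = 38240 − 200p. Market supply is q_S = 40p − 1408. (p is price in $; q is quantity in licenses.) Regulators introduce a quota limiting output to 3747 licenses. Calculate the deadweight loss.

In inverse form: demand p = 191.2 − 0.005q, supply p = 35.2 + 0.025q.
Competitive equilibrium: 191.2 − 0.005q = 35.2 + 0.025q → q* = 5200, p* = 165.2.
At q = 3747: demand price = 191.2 − 0.005·3747 = 172.465; supply price = 35.2 + 0.025·3747 = 128.875.
Δq = 5200 − 3747 = 1453; wedge = 172.465 − 128.875 = 43.59.
DWL = ½ × 1453 × 43.59 = $31668.135.

$31668.135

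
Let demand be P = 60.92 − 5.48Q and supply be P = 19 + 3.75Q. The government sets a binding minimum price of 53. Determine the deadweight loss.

Competitive equilibrium: 60.92 − 5.48Q = 19 + 3.75Q → Q* = 4.5417, P* = 36.0314.
At the floor P = 53, quantity demanded = (60.92 − 53)/5.48 = 1.4453.
Sellers' marginal cost at Q' = 1.4453: 19 + 3.75·1.4453 = 24.4199.
ΔQ = 4.5417 − 1.4453 = 3.0964; wedge = 53 − 24.4199 = 28.5801.
DWL = ½ × 3.0964 × 28.5801 = 44.25.

44.25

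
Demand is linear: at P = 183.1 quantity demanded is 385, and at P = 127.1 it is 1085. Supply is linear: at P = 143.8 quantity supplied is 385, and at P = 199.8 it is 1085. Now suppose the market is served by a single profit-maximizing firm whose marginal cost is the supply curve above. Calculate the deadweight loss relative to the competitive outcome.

3535

Demand slope = (127.1 − 183.1)/(1085 − 385) = −0.08, so P = 213.9 − 0.08Q.
Supply slope = (199.8 − 143.8)/(1085 − 385) = 0.08, so P = 113 + 0.08Q.
Competitive equilibrium: 213.9 − 0.08Q = 113 + 0.08Q → Q* = 630.625, P* = 163.45.
Marginal revenue: MR = 213.9 − 0.16Q. Set MR = MC: 213.9 − 0.16Q = 113 + 0.08Q → Q_m = 420.41667.
Price P_m = 213.9 − 0.08·420.41667 = 180.26667; MC(Q_m) = 113 + 0.08·420.41667 = 146.63333.
Competitive Q* = 630.625, so ΔQ = 210.20833; wedge = 180.26667 − 146.63333 = 33.63334.
Deadweight loss = ½ × 210.20833 × 33.63334 = 3535.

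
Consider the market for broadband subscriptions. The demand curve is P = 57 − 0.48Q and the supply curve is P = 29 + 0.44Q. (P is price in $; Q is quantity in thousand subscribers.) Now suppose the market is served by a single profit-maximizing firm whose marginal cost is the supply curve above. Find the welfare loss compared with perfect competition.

Competitive equilibrium: 57 − 0.48Q = 29 + 0.44Q → Q* = 30.4348, P* = 42.3913.
Marginal revenue: MR = 57 − 0.96Q. Set MR = MC: 57 − 0.96Q = 29 + 0.44Q → Q_m = 20.
Price P_m = 57 − 0.48·20 = 47.4; MC(Q_m) = 29 + 0.44·20 = 37.8.
Competitive Q* = 30.4348, so ΔQ = 10.4348; wedge = 47.4 − 37.8 = 9.6.
The triangle = ½ × 10.4348 × 9.6 = $50.09 thousand.

$50.09 thousand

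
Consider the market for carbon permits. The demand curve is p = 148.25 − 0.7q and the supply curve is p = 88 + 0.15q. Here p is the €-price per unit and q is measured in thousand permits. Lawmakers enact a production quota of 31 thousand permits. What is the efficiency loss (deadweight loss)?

Competitive equilibrium: 148.25 − 0.7q = 88 + 0.15q → q* = 70.8824, p* = 98.6324.
At q = 31: demand price = 148.25 − 0.7·31 = 126.55; supply price = 88 + 0.15·31 = 92.65.
Δq = 70.8824 − 31 = 39.8824; wedge = 126.55 − 92.65 = 33.9.
Deadweight loss = ½ × 39.8824 × 33.9 = €676.01 thousand.

€676.01 thousand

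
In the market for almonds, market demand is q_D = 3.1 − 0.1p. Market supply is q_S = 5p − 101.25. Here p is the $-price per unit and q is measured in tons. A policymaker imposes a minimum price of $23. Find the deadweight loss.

$0.33

In inverse form: demand p = 31 − 10q, supply p = 20.25 + 0.2q.
Competitive equilibrium: 31 − 10q = 20.25 + 0.2q → q* = 1.0539, p* = 20.4608.
At the floor p = 23, quantity demanded = (31 − 23)/10 = 0.8.
Sellers' marginal cost at q' = 0.8: 20.25 + 0.2·0.8 = 20.41.
Δq = 1.0539 − 0.8 = 0.2539; wedge = 23 − 20.41 = 2.59.
The triangle = ½ × 0.2539 × 2.59 = $0.33.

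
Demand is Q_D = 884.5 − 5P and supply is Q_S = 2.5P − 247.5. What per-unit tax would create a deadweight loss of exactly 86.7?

In inverse form: demand P = 176.9 − 0.2Q, supply P = 99 + 0.4Q.
Competitive equilibrium: 176.9 − 0.2Q = 99 + 0.4Q → Q* = 129.8333, P* = 150.9333.
A tax t gives ΔQ = t/0.6 and wedge t, so DWL = t²/1.2.
t²/1.2 = 86.7 → t² = 104.04 → t = 10.2.

10.2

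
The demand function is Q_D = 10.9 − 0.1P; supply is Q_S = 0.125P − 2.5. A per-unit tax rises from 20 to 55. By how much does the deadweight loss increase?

In inverse form: demand P = 109 − 10Q, supply P = 20 + 8Q.
Competitive equilibrium: 109 − 10Q = 20 + 8Q → Q* = 4.9444, P* = 59.5556.
For a per-unit tax t: ΔQ = t/18, so DWL = ½·t·(t/18) = t²/36.
At t = 20: DWL = 11.111. At t = 55: DWL = 84.028.
Increase = 84.028 − 11.111 = 72.92.

72.92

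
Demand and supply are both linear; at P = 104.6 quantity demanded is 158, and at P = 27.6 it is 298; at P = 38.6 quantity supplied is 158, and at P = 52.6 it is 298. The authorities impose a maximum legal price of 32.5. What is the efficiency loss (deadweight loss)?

8586.09

Demand slope = (27.6 − 104.6)/(298 − 158) = −0.55, so P = 191.5 − 0.55Q.
Supply slope = (52.6 − 38.6)/(298 − 158) = 0.1, so P = 22.8 + 0.1Q.
Competitive equilibrium: 191.5 − 0.55Q = 22.8 + 0.1Q → Q* = 259.53846, P* = 48.75385.
At the ceiling P = 32.5, quantity supplied = (32.5 − 22.8)/0.1 = 97.
Willingness to pay at Q' = 97: 191.5 − 0.55·97 = 138.15.
ΔQ = 259.53846 − 97 = 162.53846; wedge = 138.15 − 32.5 = 105.65.
Deadweight loss = ½ × 162.53846 × 105.65 = 8586.09.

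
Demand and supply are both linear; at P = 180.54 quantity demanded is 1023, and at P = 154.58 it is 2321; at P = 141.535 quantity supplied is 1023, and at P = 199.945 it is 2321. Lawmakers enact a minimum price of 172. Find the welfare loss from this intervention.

Demand slope = (154.58 − 180.54)/(2321 − 1023) = −0.02, so P = 201 − 0.02Q.
Supply slope = (199.945 − 141.535)/(2321 − 1023) = 0.045, so P = 95.5 + 0.045Q.
Competitive equilibrium: 201 − 0.02Q = 95.5 + 0.045Q → Q* = 1623.0769, P* = 168.5385.
At the floor P = 172, quantity demanded = (201 − 172)/0.02 = 1450.
Sellers' marginal cost at Q' = 1450: 95.5 + 0.045·1450 = 160.75.
ΔQ = 1623.0769 − 1450 = 173.0769; wedge = 172 − 160.75 = 11.25.
Deadweight loss = ½ × 173.0769 × 11.25 = 973.56.

973.56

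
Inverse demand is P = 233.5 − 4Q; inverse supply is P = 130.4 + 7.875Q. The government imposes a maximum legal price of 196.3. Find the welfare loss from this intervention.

Competitive equilibrium: 233.5 − 4Q = 130.4 + 7.875Q → Q* = 8.6821, P* = 198.7716.
At the ceiling P = 196.3, quantity supplied = (196.3 − 130.4)/7.875 = 8.3683.
Willingness to pay at Q' = 8.3683: 233.5 − 4·8.3683 = 200.0268.
ΔQ = 8.6821 − 8.3683 = 0.3138; wedge = 200.0268 − 196.3 = 3.7268.
Welfare loss = ½ × 0.3138 × 3.7268 = 0.58.

0.58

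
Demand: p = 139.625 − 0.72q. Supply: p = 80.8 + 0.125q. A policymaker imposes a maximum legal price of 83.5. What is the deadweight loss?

974.06

Competitive equilibrium: 139.625 − 0.72q = 80.8 + 0.125q → q* = 69.6154, p* = 89.5019.
At the ceiling p = 83.5, quantity supplied = (83.5 − 80.8)/0.125 = 21.6.
Willingness to pay at q' = 21.6: 139.625 − 0.72·21.6 = 124.073.
Δq = 69.6154 − 21.6 = 48.0154; wedge = 124.073 − 83.5 = 40.573.
Deadweight loss = ½ × 48.0154 × 40.573 = 974.06.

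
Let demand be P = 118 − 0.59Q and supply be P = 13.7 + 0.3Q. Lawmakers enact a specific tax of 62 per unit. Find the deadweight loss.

2159.55

Competitive equilibrium: 118 − 0.59Q = 13.7 + 0.3Q → Q* = 117.191, P* = 48.8573.
With the tax, the buyer price exceeds the seller price by 62: (118 − 0.59Q) − (13.7 + 0.3Q) = 62 → Q' = 47.5281.
ΔQ = 117.191 − 47.5281 = 69.6629; the wedge equals the tax, 62.
Welfare loss = ½ × 69.6629 × 62 = 2159.55.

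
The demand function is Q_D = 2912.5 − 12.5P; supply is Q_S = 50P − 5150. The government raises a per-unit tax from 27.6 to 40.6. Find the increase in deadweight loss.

In inverse form: demand P = 233 − 0.08Q, supply P = 103 + 0.02Q.
Competitive equilibrium: 233 − 0.08Q = 103 + 0.02Q → Q* = 1300, P* = 129.
For a per-unit tax t: ΔQ = t/0.1, so DWL = ½·t·(t/0.1) = t²/0.2.
At t = 27.6: DWL = 3808.8. At t = 40.6: DWL = 8241.8.
Increase = 8241.8 − 3808.8 = 4433.

4433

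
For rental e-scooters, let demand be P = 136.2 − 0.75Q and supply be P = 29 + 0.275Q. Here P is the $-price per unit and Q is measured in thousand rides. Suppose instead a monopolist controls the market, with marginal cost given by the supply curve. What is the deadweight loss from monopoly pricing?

$1000.83 thousand

Competitive equilibrium: 136.2 − 0.75Q = 29 + 0.275Q → Q* = 104.5854, P* = 57.761.
Marginal revenue: MR = 136.2 − 1.5Q. Set MR = MC: 136.2 − 1.5Q = 29 + 0.275Q → Q_m = 60.3944.
Price P_m = 136.2 − 0.75·60.3944 = 90.9042; MC(Q_m) = 29 + 0.275·60.3944 = 45.6085.
Competitive Q* = 104.5854, so ΔQ = 44.191; wedge = 90.9042 − 45.6085 = 45.2957.
Deadweight loss = ½ × 44.191 × 45.2957 = $1000.83 thousand.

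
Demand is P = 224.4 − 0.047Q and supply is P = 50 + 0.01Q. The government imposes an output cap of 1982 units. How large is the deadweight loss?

Competitive equilibrium: 224.4 − 0.047Q = 50 + 0.01Q → Q* = 3059.6491, P* = 80.5965.
At Q = 1982: demand price = 224.4 − 0.047·1982 = 131.246; supply price = 50 + 0.01·1982 = 69.82.
ΔQ = 3059.6491 − 1982 = 1077.6491; wedge = 131.246 − 69.82 = 61.426.
DWL = ½ × 1077.6491 × 61.426 = 33097.84.

33097.84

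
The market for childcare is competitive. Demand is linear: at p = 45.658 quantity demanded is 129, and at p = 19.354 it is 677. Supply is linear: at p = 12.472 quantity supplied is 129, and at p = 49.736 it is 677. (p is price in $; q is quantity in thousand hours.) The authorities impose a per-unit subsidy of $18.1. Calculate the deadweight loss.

$1412.11 thousand

Demand slope = (19.354 − 45.658)/(677 − 129) = −0.048, so p = 51.85 − 0.048q.
Supply slope = (49.736 − 12.472)/(677 − 129) = 0.068, so p = 3.7 + 0.068q.
Competitive equilibrium: 51.85 − 0.048q = 3.7 + 0.068q → q* = 415.0862, p* = 31.9259.
The subsidy lowers effective supply by 18.1: p = 0.068q − 14.4.
New quantity: 51.85 − 0.048q = 0.068q − 14.4 → q' = 571.1207.
Overproduction Δq = 571.1207 − 415.0862 = 156.0345; wedge = subsidy = 18.1.
The triangle = ½ × 156.0345 × 18.1 = $1412.11 thousand.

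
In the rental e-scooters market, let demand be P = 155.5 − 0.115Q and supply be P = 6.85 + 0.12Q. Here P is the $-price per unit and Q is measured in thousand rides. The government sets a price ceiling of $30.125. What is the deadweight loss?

Competitive equilibrium: 155.5 − 0.115Q = 6.85 + 0.12Q → Q* = 632.5532, P* = 82.7564.
At the ceiling P = 30.125, quantity supplied = (30.125 − 6.85)/0.12 = 193.9583.
Willingness to pay at Q' = 193.9583: 155.5 − 0.115·193.9583 = 133.1948.
ΔQ = 632.5532 − 193.9583 = 438.5949; wedge = 133.1948 − 30.125 = 103.0698.
Deadweight loss = ½ × 438.5949 × 103.0698 = $22602.94 thousand.

$22602.94 thousand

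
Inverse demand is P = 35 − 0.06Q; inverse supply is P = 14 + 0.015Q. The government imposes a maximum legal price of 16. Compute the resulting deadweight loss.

Competitive equilibrium: 35 − 0.06Q = 14 + 0.015Q → Q* = 280, P* = 18.2.
At the ceiling P = 16, quantity supplied = (16 − 14)/0.015 = 133.3333.
Willingness to pay at Q' = 133.3333: 35 − 0.06·133.3333 = 27.
ΔQ = 280 − 133.3333 = 146.6667; wedge = 27 − 16 = 11.
DWL = ½ × 146.6667 × 11 = 806.67.

806.67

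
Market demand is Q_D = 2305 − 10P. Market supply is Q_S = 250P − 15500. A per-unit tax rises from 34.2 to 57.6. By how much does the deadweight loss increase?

In inverse form: demand P = 230.5 − 0.1Q, supply P = 62 + 0.004Q.
Competitive equilibrium: 230.5 − 0.1Q = 62 + 0.004Q → Q* = 1620.1923, P* = 68.4808.
For a per-unit tax t: ΔQ = t/0.104, so DWL = ½·t·(t/0.104) = t²/0.208.
At t = 34.2: DWL = 5623.269. At t = 57.6: DWL = 15950.769.
Increase = 15950.769 − 5623.269 = 10327.50.

10327.50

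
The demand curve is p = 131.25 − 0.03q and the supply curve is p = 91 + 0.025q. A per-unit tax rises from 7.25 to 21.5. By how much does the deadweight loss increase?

Competitive equilibrium: 131.25 − 0.03q = 91 + 0.025q → q* = 731.8182, p* = 109.2955.
For a per-unit tax t: Δq = t/0.055, so DWL = ½·t·(t/0.055) = t²/0.11.
At t = 7.25: DWL = 477.841. At t = 21.5: DWL = 4202.273.
Increase = 4202.273 − 477.841 = 3724.43.

3724.43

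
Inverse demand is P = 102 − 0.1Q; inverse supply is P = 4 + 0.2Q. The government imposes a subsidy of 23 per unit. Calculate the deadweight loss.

Competitive equilibrium: 102 − 0.1Q = 4 + 0.2Q → Q* = 326.6667, P* = 69.3333.
The subsidy lowers effective supply by 23: P = 0.2Q − 19.
New quantity: 102 − 0.1Q = 0.2Q − 19 → Q' = 403.3333.
Overproduction ΔQ = 403.3333 − 326.6667 = 76.6666; wedge = subsidy = 23.
DWL = ½ × 76.6666 × 23 = 881.67.

881.67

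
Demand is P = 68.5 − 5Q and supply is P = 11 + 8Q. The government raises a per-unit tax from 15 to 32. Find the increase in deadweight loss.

30.73

Competitive equilibrium: 68.5 − 5Q = 11 + 8Q → Q* = 4.4231, P* = 46.3846.
For a per-unit tax t: ΔQ = t/13, so DWL = ½·t·(t/13) = t²/26.
At t = 15: DWL = 8.654. At t = 32: DWL = 39.385.
Increase = 39.385 − 8.654 = 30.73.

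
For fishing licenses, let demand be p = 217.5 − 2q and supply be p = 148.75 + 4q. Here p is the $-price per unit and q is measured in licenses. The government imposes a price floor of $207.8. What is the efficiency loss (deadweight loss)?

Competitive equilibrium: 217.5 − 2q = 148.75 + 4q → q* = 11.4583, p* = 194.5833.
At the floor p = 207.8, quantity demanded = (217.5 − 207.8)/2 = 4.85.
Sellers' marginal cost at q' = 4.85: 148.75 + 4·4.85 = 168.15.
Δq = 11.4583 − 4.85 = 6.6083; wedge = 207.8 − 168.15 = 39.65.
Welfare loss = ½ × 6.6083 × 39.65 = $131.01.

$131.01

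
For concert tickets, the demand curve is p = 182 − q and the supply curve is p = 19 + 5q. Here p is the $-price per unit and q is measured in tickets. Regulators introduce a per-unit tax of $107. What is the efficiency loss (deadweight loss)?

Competitive equilibrium: 182 − q = 19 + 5q → q* = 27.16667, p* = 154.83333.
With the tax, the buyer price exceeds the seller price by 107: (182 − q) − (19 + 5q) = 107 → q' = 9.33333.
Δq = 27.16667 − 9.33333 = 17.83334; the wedge equals the tax, 107.
DWL = ½ × 17.83334 × 107 = $954.08.

$954.08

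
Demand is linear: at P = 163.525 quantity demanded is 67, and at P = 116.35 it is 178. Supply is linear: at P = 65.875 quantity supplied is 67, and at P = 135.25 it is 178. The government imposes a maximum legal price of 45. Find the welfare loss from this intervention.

Demand slope = (116.35 − 163.525)/(178 − 67) = −0.425, so P = 192 − 0.425Q.
Supply slope = (135.25 − 65.875)/(178 − 67) = 0.625, so P = 24 + 0.625Q.
Competitive equilibrium: 192 − 0.425Q = 24 + 0.625Q → Q* = 160, P* = 124.
At the ceiling P = 45, quantity supplied = (45 − 24)/0.625 = 33.6.
Willingness to pay at Q' = 33.6: 192 − 0.425·33.6 = 177.72.
ΔQ = 160 − 33.6 = 126.4; wedge = 177.72 − 45 = 132.72.
The triangle = ½ × 126.4 × 132.72 = 8387.904.

8387.904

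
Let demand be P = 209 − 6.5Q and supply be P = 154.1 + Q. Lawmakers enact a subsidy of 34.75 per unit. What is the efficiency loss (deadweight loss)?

Competitive equilibrium: 209 − 6.5Q = 154.1 + Q → Q* = 7.32, P* = 161.42.
The subsidy lowers effective supply by 34.75: P = 119.35 + Q.
New quantity: 209 − 6.5Q = 119.35 + Q → Q' = 11.9533.
Overproduction ΔQ = 11.9533 − 7.32 = 4.6333; wedge = subsidy = 34.75.
The triangle = ½ × 4.6333 × 34.75 = 80.50.

80.50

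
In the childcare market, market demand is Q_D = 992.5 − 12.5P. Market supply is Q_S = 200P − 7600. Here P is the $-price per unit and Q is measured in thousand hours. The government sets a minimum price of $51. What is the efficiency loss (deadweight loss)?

$741.18 thousand

In inverse form: demand P = 79.4 − 0.08Q, supply P = 38 + 0.005Q.
Competitive equilibrium: 79.4 − 0.08Q = 38 + 0.005Q → Q* = 487.0588, P* = 40.4353.
At the floor P = 51, quantity demanded = (79.4 − 51)/0.08 = 355.
Sellers' marginal cost at Q' = 355: 38 + 0.005·355 = 39.775.
ΔQ = 487.0588 − 355 = 132.0588; wedge = 51 − 39.775 = 11.225.
DWL = ½ × 132.0588 × 11.225 = $741.18 thousand.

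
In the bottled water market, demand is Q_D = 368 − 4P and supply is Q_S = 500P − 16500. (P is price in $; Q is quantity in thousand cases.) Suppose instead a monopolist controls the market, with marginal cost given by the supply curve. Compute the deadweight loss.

$1712.96 thousand

In inverse form: demand P = 92 − 0.25Q, supply P = 33 + 0.002Q.
Competitive equilibrium: 92 − 0.25Q = 33 + 0.002Q → Q* = 234.12698, P* = 33.46825.
Marginal revenue: MR = 92 − 0.5Q. Set MR = MC: 92 − 0.5Q = 33 + 0.002Q → Q_m = 117.52988.
Price P_m = 92 − 0.25·117.52988 = 62.61753; MC(Q_m) = 33 + 0.002·117.52988 = 33.23506.
Competitive Q* = 234.12698, so ΔQ = 116.5971; wedge = 62.61753 − 33.23506 = 29.38247.
Welfare loss = ½ × 116.5971 × 29.38247 = $1712.96 thousand.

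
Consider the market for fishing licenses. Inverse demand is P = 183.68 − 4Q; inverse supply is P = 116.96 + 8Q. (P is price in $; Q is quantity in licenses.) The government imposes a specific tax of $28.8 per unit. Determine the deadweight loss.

Competitive equilibrium: 183.68 − 4Q = 116.96 + 8Q → Q* = 5.56, P* = 161.44.
With the tax, the buyer price exceeds the seller price by 28.8: (183.68 − 4Q) − (116.96 + 8Q) = 28.8 → Q' = 3.16.
ΔQ = 5.56 − 3.16 = 2.4; the wedge equals the tax, 28.8.
Deadweight loss = ½ × 2.4 × 28.8 = $34.56.

$34.56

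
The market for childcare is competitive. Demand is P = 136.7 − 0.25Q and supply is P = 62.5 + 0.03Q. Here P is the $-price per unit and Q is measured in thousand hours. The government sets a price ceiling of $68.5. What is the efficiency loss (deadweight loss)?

$591.50 thousand

Competitive equilibrium: 136.7 − 0.25Q = 62.5 + 0.03Q → Q* = 265, P* = 70.45.
At the ceiling P = 68.5, quantity supplied = (68.5 − 62.5)/0.03 = 200.
Willingness to pay at Q' = 200: 136.7 − 0.25·200 = 86.7.
ΔQ = 265 − 200 = 65; wedge = 86.7 − 68.5 = 18.2.
DWL = ½ × 65 × 18.2 = $591.50 thousand.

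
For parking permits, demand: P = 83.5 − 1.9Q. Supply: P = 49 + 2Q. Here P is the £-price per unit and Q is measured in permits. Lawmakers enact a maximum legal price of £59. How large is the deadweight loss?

Competitive equilibrium: 83.5 − 1.9Q = 49 + 2Q → Q* = 8.8462, P* = 66.6923.
At the ceiling P = 59, quantity supplied = (59 − 49)/2 = 5.
Willingness to pay at Q' = 5: 83.5 − 1.9·5 = 74.
ΔQ = 8.8462 − 5 = 3.8462; wedge = 74 − 59 = 15.
DWL = ½ × 3.8462 × 15 = £28.85.

£28.85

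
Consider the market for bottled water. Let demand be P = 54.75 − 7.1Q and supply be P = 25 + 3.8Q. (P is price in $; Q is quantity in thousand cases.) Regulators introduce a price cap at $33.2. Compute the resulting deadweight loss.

Competitive equilibrium: 54.75 − 7.1Q = 25 + 3.8Q → Q* = 2.7294, P* = 35.3716.
At the ceiling P = 33.2, quantity supplied = (33.2 − 25)/3.8 = 2.1579.
Willingness to pay at Q' = 2.1579: 54.75 − 7.1·2.1579 = 39.4289.
ΔQ = 2.7294 − 2.1579 = 0.5715; wedge = 39.4289 − 33.2 = 6.2289.
The triangle = ½ × 0.5715 × 6.2289 = $1.78 thousand.

$1.78 thousand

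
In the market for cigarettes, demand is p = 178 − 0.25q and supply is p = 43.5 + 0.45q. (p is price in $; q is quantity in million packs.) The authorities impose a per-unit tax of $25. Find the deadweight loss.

Competitive equilibrium: 178 − 0.25q = 43.5 + 0.45q → q* = 192.1429, p* = 129.9643.
With the tax, the buyer price exceeds the seller price by 25: (178 − 0.25q) − (43.5 + 0.45q) = 25 → q' = 156.4286.
Δq = 192.1429 − 156.4286 = 35.7143; the wedge equals the tax, 25.
Deadweight loss = ½ × 35.7143 × 25 = $446.43 million.

$446.43 million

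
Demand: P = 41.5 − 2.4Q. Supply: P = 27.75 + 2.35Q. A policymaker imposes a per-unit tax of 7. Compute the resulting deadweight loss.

Competitive equilibrium: 41.5 − 2.4Q = 27.75 + 2.35Q → Q* = 2.8947, P* = 34.5526.
With the tax, the buyer price exceeds the seller price by 7: (41.5 − 2.4Q) − (27.75 + 2.35Q) = 7 → Q' = 1.4211.
ΔQ = 2.8947 − 1.4211 = 1.4736; the wedge equals the tax, 7.
Welfare loss = ½ × 1.4736 × 7 = 5.16.

5.16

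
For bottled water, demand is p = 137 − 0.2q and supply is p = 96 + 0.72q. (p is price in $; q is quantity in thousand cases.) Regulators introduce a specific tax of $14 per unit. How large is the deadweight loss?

Competitive equilibrium: 137 − 0.2q = 96 + 0.72q → q* = 44.5652, p* = 128.087.
With the tax, the buyer price exceeds the seller price by 14: (137 − 0.2q) − (96 + 0.72q) = 14 → q' = 29.3478.
Δq = 44.5652 − 29.3478 = 15.2174; the wedge equals the tax, 14.
DWL = ½ × 15.2174 × 14 = $106.52 thousand.

$106.52 thousand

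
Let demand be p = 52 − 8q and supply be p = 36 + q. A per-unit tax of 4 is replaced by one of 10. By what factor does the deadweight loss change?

6.25

Competitive equilibrium: 52 − 8q = 36 + q → q* = 1.7778, p* = 37.7778.
For a per-unit tax t: Δq = t/9, so DWL = ½·t·(t/9) = t²/18.
At t = 4: DWL = 0.889. At t = 10: DWL = 5.556.
Ratio = (10/4)² = 6.25.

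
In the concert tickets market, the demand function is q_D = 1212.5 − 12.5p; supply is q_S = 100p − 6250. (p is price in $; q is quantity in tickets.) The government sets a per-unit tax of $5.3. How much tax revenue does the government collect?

$1719.56

In inverse form: demand p = 97 − 0.08q, supply p = 62.5 + 0.01q.
Competitive equilibrium: 97 − 0.08q = 62.5 + 0.01q → q* = 383.3333, p* = 66.3333.
With the tax, the buyer price exceeds the seller price by 5.3: (97 − 0.08q) − (62.5 + 0.01q) = 5.3 → q' = 324.4444.
Tax revenue = 5.3 × 324.4444 = $1719.56.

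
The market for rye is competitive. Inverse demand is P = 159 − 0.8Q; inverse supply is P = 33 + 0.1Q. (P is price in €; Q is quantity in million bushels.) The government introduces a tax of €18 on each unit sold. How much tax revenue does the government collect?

Competitive equilibrium: 159 − 0.8Q = 33 + 0.1Q → Q* = 140, P* = 47.
With the tax, the buyer price exceeds the seller price by 18: (159 − 0.8Q) − (33 + 0.1Q) = 18 → Q' = 120.
Tax revenue = 18 × 120 = €2160 million.

€2160 million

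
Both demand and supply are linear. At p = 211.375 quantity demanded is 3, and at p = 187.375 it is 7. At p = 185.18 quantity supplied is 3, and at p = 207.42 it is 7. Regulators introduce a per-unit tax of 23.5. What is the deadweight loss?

Demand slope = (187.375 − 211.375)/(7 − 3) = −6, so p = 229.375 − 6q.
Supply slope = (207.42 − 185.18)/(7 − 3) = 5.56, so p = 168.5 + 5.56q.
Competitive equilibrium: 229.375 − 6q = 168.5 + 5.56q → q* = 5.266, p* = 197.779.
With the tax, the buyer price exceeds the seller price by 23.5: (229.375 − 6q) − (168.5 + 5.56q) = 23.5 → q' = 3.2331.
Δq = 5.266 − 3.2331 = 2.0329; the wedge equals the tax, 23.5.
DWL = ½ × 2.0329 × 23.5 = 23.89.

23.89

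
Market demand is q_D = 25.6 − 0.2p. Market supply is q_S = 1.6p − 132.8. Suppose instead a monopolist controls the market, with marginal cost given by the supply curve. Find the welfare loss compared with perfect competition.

39.86

In inverse form: demand p = 128 − 5q, supply p = 83 + 0.625q.
Competitive equilibrium: 128 − 5q = 83 + 0.625q → q* = 8, p* = 88.
Marginal revenue: MR = 128 − 10q. Set MR = MC: 128 − 10q = 83 + 0.625q → q_m = 4.2353.
Price p_m = 128 − 5·4.2353 = 106.8235; MC(q_m) = 83 + 0.625·4.2353 = 85.6471.
Competitive q* = 8, so Δq = 3.7647; wedge = 106.8235 − 85.6471 = 21.1764.
Deadweight loss = ½ × 3.7647 × 21.1764 = 39.86.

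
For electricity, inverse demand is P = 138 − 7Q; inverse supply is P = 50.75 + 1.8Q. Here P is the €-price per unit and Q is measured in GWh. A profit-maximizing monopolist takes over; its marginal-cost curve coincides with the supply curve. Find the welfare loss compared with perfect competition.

Competitive equilibrium: 138 − 7Q = 50.75 + 1.8Q → Q* = 9.9148, P* = 68.5966.
Marginal revenue: MR = 138 − 14Q. Set MR = MC: 138 − 14Q = 50.75 + 1.8Q → Q_m = 5.5222.
Price P_m = 138 − 7·5.5222 = 99.3446; MC(Q_m) = 50.75 + 1.8·5.5222 = 60.69.
Competitive Q* = 9.9148, so ΔQ = 4.3926; wedge = 99.3446 − 60.69 = 38.6546.
DWL = ½ × 4.3926 × 38.6546 = €84.90.

€84.90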